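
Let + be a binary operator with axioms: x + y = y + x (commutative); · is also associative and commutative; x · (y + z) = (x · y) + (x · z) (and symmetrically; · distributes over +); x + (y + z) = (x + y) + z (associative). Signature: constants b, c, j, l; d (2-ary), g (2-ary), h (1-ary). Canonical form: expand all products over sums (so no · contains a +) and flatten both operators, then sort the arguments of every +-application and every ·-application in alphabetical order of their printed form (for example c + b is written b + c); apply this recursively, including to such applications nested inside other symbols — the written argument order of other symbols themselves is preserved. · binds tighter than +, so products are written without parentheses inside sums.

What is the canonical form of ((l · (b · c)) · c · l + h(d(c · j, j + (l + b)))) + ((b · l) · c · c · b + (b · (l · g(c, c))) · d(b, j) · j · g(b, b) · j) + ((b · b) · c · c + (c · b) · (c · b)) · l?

Answer: b · b · c · c · l + b · b · c · c · l + b · b · c · c · l + b · c · c · l · l + b · d(b, j) · g(b, b) · g(c, c) · j · j · l + h(d(c · j, b + j + l))

Derivation:
Expand:  b · c · c · l · l + h(d(c · j, b + j + l)) + b · b · c · c · l + b · d(b, j) · g(b, b) · g(c, c) · j · j · l + b · b · c · c · l + b · b · c · c · l
Sort arguments:  b · b · c · c · l + b · b · c · c · l + b · b · c · c · l + b · c · c · l · l + b · d(b, j) · g(b, b) · g(c, c) · j · j · l + h(d(c · j, b + j + l))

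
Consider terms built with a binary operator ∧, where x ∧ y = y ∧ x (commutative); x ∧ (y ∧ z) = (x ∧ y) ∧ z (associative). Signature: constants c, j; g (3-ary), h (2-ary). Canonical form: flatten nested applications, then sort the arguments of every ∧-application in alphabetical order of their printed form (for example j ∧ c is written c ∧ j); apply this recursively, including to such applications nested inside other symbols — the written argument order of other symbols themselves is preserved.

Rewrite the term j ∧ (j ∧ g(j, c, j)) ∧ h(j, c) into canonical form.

Merge nested applications:  j ∧ j ∧ g(j, c, j) ∧ h(j, c)
Sort arguments:  g(j, c, j) ∧ h(j, c) ∧ j ∧ j

Answer: g(j, c, j) ∧ h(j, c) ∧ j ∧ j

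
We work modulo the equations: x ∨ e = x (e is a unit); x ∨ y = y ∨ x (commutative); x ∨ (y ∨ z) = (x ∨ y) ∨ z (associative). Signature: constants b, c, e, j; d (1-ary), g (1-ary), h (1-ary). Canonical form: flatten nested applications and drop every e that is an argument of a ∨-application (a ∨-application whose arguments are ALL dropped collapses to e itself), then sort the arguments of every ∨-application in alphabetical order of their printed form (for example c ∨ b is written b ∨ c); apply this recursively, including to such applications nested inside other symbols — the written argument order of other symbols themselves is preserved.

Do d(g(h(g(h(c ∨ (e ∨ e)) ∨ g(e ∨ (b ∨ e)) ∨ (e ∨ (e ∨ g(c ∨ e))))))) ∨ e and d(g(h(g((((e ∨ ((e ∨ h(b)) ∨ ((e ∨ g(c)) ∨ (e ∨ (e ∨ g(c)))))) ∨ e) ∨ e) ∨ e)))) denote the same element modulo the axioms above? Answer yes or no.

Left:  d(g(h(g(h(c ∨ (e ∨ e)) ∨ g(e ∨ (b ∨ e)) ∨ (e ∨ (e ∨ g(c ∨ e))))))) ∨ e
  Canonicalize subterm:  d(g(h(g(h(c ∨ (e ∨ e)) ∨ g(e ∨ (b ∨ e)) ∨ (e ∨ (e ∨ g(c ∨ e)))))))  →  d(g(h(g(g(b) ∨ g(c) ∨ h(c)))))
  Drop the unit:  drop e
  Sort:  d(g(h(g(g(b) ∨ g(c) ∨ h(c)))))
Right:  d(g(h(g((((e ∨ ((e ∨ h(b)) ∨ ((e ∨ g(c)) ∨ (e ∨ (e ∨ g(c)))))) ∨ e) ∨ e) ∨ e))))
  Work inside:  (((e ∨ ((e ∨ h(b)) ∨ ((e ∨ g(c)) ∨ (e ∨ (e ∨ g(c)))))) ∨ e) ∨ e) ∨ e
  Merge nested applications:  e ∨ e ∨ h(b) ∨ e ∨ g(c) ∨ e ∨ e ∨ g(c) ∨ e ∨ e ∨ e
  Drop the unit:  drop e (×8)
  Order the arguments:  g(c) ∨ g(c) ∨ h(b)
  Rebuild:  d(g(h(g(g(c) ∨ g(c) ∨ h(b)))))

Answer: no — d(g(h(g(g(b) ∨ g(c) ∨ h(c))))) vs d(g(h(g(g(c) ∨ g(c) ∨ h(b)))))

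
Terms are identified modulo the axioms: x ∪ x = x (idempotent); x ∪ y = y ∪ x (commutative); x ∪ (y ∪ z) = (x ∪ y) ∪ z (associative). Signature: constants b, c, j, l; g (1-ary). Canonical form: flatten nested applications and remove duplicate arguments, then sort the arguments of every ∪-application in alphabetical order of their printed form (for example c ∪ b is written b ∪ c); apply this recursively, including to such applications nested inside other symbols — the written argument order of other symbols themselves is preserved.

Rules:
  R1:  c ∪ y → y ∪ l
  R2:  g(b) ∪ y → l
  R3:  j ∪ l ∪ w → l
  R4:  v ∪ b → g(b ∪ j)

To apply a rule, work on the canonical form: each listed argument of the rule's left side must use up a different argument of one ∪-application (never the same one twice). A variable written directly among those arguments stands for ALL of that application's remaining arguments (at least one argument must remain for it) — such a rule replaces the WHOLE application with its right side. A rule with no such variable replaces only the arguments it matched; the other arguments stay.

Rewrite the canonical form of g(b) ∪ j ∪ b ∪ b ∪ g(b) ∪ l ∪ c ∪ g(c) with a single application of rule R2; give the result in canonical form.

Answer: l

Derivation:
Canonical form:  b ∪ c ∪ g(b) ∪ g(c) ∪ j ∪ l
Match R2:  consume g(b);  y := b ∪ c ∪ g(c) ∪ j ∪ l
The variable takes the whole remainder — replace the entire application.
New term:  l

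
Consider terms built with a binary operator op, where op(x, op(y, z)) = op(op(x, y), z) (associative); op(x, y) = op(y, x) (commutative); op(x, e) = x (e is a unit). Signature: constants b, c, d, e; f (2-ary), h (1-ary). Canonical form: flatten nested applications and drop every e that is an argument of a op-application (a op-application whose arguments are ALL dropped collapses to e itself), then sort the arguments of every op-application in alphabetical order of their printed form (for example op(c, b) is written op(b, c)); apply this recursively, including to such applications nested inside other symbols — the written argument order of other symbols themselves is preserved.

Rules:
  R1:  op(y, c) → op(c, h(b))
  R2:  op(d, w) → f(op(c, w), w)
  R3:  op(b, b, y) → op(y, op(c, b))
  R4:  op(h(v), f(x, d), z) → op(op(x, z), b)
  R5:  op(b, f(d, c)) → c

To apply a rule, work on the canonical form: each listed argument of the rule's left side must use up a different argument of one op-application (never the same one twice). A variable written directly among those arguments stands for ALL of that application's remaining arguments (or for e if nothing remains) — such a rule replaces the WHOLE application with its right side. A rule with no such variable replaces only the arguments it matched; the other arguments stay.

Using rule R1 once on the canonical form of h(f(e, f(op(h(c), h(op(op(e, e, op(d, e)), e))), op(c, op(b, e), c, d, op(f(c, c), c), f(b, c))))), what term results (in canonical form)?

Answer: h(f(e, f(op(h(c), h(d)), op(c, h(b)))))

Derivation:
Canonical form:  h(f(e, f(op(h(c), h(d)), op(b, c, c, c, d, f(b, c), f(c, c)))))
Match R1:  consume c;  y := op(b, c, c, d, f(b, c), f(c, c))
The extension variable absorbs all remaining arguments, so the whole application is rewritten.
New term:  h(f(e, f(op(h(c), h(d)), op(c, h(b)))))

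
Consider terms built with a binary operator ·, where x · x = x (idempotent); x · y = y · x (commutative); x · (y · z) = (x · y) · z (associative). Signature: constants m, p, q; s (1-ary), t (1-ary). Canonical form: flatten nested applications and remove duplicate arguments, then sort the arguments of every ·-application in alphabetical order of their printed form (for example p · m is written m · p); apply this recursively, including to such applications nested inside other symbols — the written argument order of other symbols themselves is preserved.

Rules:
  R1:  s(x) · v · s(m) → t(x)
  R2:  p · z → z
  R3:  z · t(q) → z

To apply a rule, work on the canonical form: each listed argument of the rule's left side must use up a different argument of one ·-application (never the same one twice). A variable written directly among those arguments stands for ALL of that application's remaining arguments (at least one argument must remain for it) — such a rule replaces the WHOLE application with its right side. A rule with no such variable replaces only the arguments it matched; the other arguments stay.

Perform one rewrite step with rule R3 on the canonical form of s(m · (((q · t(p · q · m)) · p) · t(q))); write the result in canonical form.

Answer: s(m · p · q · t(m · p · q))

Derivation:
Canonical form:  s(m · p · q · t(m · p · q) · t(q))
R3 matches:  uses t(q);  z := m · p · q · t(m · p · q)
Every leftover argument binds to the variable; the entire application is replaced.
Result:  s(m · p · q · t(m · p · q))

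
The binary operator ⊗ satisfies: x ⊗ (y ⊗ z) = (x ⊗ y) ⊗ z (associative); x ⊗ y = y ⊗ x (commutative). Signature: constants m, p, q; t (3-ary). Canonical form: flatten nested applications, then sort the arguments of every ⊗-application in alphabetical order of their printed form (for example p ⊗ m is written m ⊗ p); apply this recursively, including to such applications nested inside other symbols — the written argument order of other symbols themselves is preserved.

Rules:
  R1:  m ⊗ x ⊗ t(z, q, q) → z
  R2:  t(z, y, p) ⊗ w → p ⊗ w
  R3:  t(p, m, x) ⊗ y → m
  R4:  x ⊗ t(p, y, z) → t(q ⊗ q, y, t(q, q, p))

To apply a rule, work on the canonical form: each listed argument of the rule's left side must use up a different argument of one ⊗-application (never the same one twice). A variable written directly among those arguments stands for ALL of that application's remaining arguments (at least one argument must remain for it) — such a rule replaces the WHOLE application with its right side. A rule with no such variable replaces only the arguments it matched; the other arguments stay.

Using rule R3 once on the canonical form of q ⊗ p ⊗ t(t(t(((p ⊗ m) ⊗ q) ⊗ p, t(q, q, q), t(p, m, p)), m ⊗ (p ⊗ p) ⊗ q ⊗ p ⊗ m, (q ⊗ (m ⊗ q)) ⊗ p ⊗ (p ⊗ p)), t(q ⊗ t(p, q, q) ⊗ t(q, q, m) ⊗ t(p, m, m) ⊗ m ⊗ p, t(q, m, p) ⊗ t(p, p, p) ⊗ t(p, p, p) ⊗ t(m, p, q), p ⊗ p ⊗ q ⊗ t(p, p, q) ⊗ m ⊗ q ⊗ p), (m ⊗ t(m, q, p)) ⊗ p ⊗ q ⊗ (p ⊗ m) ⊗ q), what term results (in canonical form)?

Answer: p ⊗ q ⊗ t(t(t(m ⊗ p ⊗ p ⊗ q, t(q, q, q), t(p, m, p)), m ⊗ m ⊗ p ⊗ p ⊗ p ⊗ q, m ⊗ p ⊗ p ⊗ p ⊗ q ⊗ q), t(m, t(m, p, q) ⊗ t(p, p, p) ⊗ t(p, p, p) ⊗ t(q, m, p), m ⊗ p ⊗ p ⊗ p ⊗ q ⊗ q ⊗ t(p, p, q)), m ⊗ m ⊗ p ⊗ p ⊗ q ⊗ q ⊗ t(m, q, p))

Derivation:
Canonical form:  p ⊗ q ⊗ t(t(t(m ⊗ p ⊗ p ⊗ q, t(q, q, q), t(p, m, p)), m ⊗ m ⊗ p ⊗ p ⊗ p ⊗ q, m ⊗ p ⊗ p ⊗ p ⊗ q ⊗ q), t(m ⊗ p ⊗ q ⊗ t(p, m, m) ⊗ t(p, q, q) ⊗ t(q, q, m), t(m, p, q) ⊗ t(p, p, p) ⊗ t(p, p, p) ⊗ t(q, m, p), m ⊗ p ⊗ p ⊗ p ⊗ q ⊗ q ⊗ t(p, p, q)), m ⊗ m ⊗ p ⊗ p ⊗ q ⊗ q ⊗ t(m, q, p))
Match R3:  consume t(p, m, m);  x := m, y := m ⊗ p ⊗ q ⊗ t(p, q, q) ⊗ t(q, q, m)
The variable takes the whole remainder — replace the entire application.
New term:  p ⊗ q ⊗ t(t(t(m ⊗ p ⊗ p ⊗ q, t(q, q, q), t(p, m, p)), m ⊗ m ⊗ p ⊗ p ⊗ p ⊗ q, m ⊗ p ⊗ p ⊗ p ⊗ q ⊗ q), t(m, t(m, p, q) ⊗ t(p, p, p) ⊗ t(p, p, p) ⊗ t(q, m, p), m ⊗ p ⊗ p ⊗ p ⊗ q ⊗ q ⊗ t(p, p, q)), m ⊗ m ⊗ p ⊗ p ⊗ q ⊗ q ⊗ t(m, q, p))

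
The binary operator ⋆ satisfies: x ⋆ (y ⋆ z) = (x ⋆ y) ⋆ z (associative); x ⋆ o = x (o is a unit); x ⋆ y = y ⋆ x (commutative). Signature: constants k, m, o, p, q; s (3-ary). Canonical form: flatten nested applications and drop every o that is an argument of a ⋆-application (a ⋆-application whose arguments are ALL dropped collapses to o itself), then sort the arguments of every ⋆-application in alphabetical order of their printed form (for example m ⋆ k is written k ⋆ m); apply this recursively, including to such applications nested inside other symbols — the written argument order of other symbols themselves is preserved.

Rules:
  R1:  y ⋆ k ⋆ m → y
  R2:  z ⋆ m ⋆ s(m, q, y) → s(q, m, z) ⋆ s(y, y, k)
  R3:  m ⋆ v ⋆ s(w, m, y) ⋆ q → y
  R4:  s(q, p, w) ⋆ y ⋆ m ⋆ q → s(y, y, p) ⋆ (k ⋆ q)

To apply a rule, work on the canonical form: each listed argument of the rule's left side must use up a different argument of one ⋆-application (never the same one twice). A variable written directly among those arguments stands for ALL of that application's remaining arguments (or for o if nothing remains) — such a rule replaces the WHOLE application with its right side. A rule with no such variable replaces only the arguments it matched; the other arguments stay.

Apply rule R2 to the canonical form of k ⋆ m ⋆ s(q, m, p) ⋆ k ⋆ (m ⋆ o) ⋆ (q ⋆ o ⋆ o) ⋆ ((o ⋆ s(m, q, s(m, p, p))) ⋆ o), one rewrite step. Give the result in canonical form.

Answer: s(q, m, k ⋆ k ⋆ m ⋆ q ⋆ s(q, m, p)) ⋆ s(s(m, p, p), s(m, p, p), k)

Derivation:
Canonical form:  k ⋆ k ⋆ m ⋆ m ⋆ q ⋆ s(m, q, s(m, p, p)) ⋆ s(q, m, p)
Match R2:  consume m, s(m, q, s(m, p, p));  y := s(m, p, p), z := k ⋆ k ⋆ m ⋆ q ⋆ s(q, m, p)
The variable takes the whole remainder — replace the entire application.
New term:  s(q, m, k ⋆ k ⋆ m ⋆ q ⋆ s(q, m, p)) ⋆ s(s(m, p, p), s(m, p, p), k)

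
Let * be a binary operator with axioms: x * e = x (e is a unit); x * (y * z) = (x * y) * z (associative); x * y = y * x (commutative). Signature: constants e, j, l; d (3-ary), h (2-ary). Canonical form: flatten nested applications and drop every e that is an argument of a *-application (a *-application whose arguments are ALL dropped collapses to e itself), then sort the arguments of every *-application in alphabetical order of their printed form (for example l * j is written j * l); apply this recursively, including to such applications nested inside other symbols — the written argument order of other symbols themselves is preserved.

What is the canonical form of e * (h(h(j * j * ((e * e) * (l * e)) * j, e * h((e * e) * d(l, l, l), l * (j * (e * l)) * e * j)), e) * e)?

Merge nested applications:  e * h(h(j * j * ((e * e) * (l * e)) * j, e * h((e * e) * d(l, l, l), l * (j * (e * l)) * e * j)), e) * e
Simplify inside:  h(h(j * j * ((e * e) * (l * e)) * j, e * h((e * e) * d(l, l, l), l * (j * (e * l)) * e * j)), e)  →  h(h(j * j * j * l, h(d(l, l, l), j * j * l * l)), e)
Drop the unit:  drop e (×2)
Sort:  h(h(j * j * j * l, h(d(l, l, l), j * j * l * l)), e)

Answer: h(h(j * j * j * l, h(d(l, l, l), j * j * l * l)), e)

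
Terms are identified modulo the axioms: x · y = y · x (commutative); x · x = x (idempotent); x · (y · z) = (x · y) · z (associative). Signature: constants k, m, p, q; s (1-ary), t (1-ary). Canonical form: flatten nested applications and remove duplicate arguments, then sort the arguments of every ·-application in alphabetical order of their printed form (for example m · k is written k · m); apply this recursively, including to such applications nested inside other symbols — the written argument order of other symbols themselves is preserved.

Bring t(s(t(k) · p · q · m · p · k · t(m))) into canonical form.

Descend into:  t(k) · p · q · m · p · k · t(m)
Drop duplicates:  drop duplicate p
Order the arguments:  k · m · p · q · t(k) · t(m)
Reassemble:  t(s(k · m · p · q · t(k) · t(m)))

Answer: t(s(k · m · p · q · t(k) · t(m)))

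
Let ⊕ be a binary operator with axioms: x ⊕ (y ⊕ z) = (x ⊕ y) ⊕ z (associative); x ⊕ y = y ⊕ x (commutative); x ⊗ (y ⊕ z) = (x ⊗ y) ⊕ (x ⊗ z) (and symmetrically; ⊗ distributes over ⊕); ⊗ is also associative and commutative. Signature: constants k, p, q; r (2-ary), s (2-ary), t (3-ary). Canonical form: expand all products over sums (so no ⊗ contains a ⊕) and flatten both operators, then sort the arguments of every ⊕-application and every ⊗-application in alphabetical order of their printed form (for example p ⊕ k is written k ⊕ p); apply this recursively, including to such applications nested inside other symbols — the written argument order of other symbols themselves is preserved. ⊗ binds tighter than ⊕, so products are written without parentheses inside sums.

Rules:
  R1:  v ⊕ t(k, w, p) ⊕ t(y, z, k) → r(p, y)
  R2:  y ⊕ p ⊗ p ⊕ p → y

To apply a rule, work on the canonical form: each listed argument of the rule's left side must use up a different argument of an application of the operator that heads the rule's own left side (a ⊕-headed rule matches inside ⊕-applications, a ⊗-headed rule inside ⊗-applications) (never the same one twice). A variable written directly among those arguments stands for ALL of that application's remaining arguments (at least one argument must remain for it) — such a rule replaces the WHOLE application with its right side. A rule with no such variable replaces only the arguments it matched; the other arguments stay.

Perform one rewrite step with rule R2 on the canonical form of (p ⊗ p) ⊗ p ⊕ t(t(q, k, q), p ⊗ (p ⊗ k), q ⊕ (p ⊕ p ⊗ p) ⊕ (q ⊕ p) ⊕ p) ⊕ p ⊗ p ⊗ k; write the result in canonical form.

Canonical form:  k ⊗ p ⊗ p ⊕ p ⊗ p ⊗ p ⊕ t(t(q, k, q), k ⊗ p ⊗ p, p ⊕ p ⊕ p ⊕ p ⊗ p ⊕ q ⊕ q)
Match R2:  consume p, p ⊗ p;  y := p ⊕ p ⊕ q ⊕ q
The extension variable absorbs all remaining arguments, so the whole application is rewritten.
Giving:  k ⊗ p ⊗ p ⊕ p ⊗ p ⊗ p ⊕ t(t(q, k, q), k ⊗ p ⊗ p, p ⊕ p ⊕ q ⊕ q)

Answer: k ⊗ p ⊗ p ⊕ p ⊗ p ⊗ p ⊕ t(t(q, k, q), k ⊗ p ⊗ p, p ⊕ p ⊕ q ⊕ q)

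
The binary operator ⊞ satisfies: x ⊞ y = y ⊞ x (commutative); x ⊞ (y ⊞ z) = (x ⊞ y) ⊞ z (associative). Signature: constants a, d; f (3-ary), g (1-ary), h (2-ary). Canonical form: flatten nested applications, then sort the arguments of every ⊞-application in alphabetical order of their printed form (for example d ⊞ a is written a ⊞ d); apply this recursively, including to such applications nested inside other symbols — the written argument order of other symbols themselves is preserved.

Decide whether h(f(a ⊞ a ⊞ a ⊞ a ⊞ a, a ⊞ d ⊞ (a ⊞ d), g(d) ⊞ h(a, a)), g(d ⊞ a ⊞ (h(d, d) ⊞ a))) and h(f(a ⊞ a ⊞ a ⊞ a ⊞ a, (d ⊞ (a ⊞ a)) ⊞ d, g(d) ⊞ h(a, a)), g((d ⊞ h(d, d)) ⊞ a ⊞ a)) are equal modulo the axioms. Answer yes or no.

Answer: yes — both canonical forms are h(f(a ⊞ a ⊞ a ⊞ a ⊞ a, a ⊞ a ⊞ d ⊞ d, g(d) ⊞ h(a, a)), g(a ⊞ a ⊞ d ⊞ h(d, d)))

Derivation:
Left:  h(f(a ⊞ a ⊞ a ⊞ a ⊞ a, a ⊞ d ⊞ (a ⊞ d), g(d) ⊞ h(a, a)), g(d ⊞ a ⊞ (h(d, d) ⊞ a)))
  Work inside:  d ⊞ a ⊞ (h(d, d) ⊞ a)
  Un-nest:  d ⊞ a ⊞ h(d, d) ⊞ a
  Sort:  a ⊞ a ⊞ d ⊞ h(d, d)
  Rebuild:  h(f(a ⊞ a ⊞ a ⊞ a ⊞ a, a ⊞ a ⊞ d ⊞ d, g(d) ⊞ h(a, a)), g(a ⊞ a ⊞ d ⊞ h(d, d)))
Right:  h(f(a ⊞ a ⊞ a ⊞ a ⊞ a, (d ⊞ (a ⊞ a)) ⊞ d, g(d) ⊞ h(a, a)), g((d ⊞ h(d, d)) ⊞ a ⊞ a))
  Descend into:  (d ⊞ h(d, d)) ⊞ a ⊞ a
  Flatten:  d ⊞ h(d, d) ⊞ a ⊞ a
  Sort arguments:  a ⊞ a ⊞ d ⊞ h(d, d)
  Reassemble:  h(f(a ⊞ a ⊞ a ⊞ a ⊞ a, a ⊞ a ⊞ d ⊞ d, g(d) ⊞ h(a, a)), g(a ⊞ a ⊞ d ⊞ h(d, d)))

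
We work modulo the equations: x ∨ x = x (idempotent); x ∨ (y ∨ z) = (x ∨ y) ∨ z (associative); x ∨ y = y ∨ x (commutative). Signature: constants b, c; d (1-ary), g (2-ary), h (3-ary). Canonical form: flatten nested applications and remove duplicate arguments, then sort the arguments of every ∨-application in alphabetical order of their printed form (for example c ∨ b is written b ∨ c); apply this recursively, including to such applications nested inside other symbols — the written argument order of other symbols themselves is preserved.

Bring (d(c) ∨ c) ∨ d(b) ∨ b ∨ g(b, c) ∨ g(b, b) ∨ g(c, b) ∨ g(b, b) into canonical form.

Un-nest:  d(c) ∨ c ∨ d(b) ∨ b ∨ g(b, c) ∨ g(b, b) ∨ g(c, b) ∨ g(b, b)
Deduplicate:  drop duplicate g(b, b)
Sort arguments:  b ∨ c ∨ d(b) ∨ d(c) ∨ g(b, b) ∨ g(b, c) ∨ g(c, b)

Answer: b ∨ c ∨ d(b) ∨ d(c) ∨ g(b, b) ∨ g(b, c) ∨ g(c, b)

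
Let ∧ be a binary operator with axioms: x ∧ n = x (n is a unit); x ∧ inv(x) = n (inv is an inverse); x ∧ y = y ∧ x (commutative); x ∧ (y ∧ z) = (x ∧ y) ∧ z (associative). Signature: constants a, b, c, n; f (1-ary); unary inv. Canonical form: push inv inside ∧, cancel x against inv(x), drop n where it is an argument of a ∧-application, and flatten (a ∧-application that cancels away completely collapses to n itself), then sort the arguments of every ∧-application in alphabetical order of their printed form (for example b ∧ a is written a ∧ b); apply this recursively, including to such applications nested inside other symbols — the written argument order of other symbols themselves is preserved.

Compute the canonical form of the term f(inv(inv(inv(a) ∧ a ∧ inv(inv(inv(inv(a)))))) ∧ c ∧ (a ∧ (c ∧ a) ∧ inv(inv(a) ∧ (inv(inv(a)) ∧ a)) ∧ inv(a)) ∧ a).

Descend into:  inv(inv(inv(a) ∧ a ∧ inv(inv(inv(inv(a)))))) ∧ c ∧ (a ∧ (c ∧ a) ∧ inv(inv(a) ∧ (inv(inv(a)) ∧ a)) ∧ inv(a)) ∧ a
Push inv inside:  distribute inv over ∧ and collapse double inv
Combine occurrences:  a ∧ a ∧ c ∧ c
Put back:  f(a ∧ a ∧ c ∧ c)

Answer: f(a ∧ a ∧ c ∧ c)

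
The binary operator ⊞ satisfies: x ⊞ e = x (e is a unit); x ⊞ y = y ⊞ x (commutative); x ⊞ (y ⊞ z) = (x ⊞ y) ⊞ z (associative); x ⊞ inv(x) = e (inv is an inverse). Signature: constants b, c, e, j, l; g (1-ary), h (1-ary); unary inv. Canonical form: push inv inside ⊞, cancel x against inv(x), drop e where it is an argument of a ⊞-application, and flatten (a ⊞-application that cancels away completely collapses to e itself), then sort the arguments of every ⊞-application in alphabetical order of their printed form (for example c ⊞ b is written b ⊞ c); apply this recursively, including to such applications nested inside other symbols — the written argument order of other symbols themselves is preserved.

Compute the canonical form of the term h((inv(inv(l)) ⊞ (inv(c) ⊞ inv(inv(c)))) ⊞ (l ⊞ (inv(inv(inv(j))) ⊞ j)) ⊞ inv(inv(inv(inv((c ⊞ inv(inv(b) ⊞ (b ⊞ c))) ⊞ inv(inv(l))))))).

Work inside:  (inv(inv(l)) ⊞ (inv(c) ⊞ inv(inv(c)))) ⊞ (l ⊞ (inv(inv(inv(j))) ⊞ j)) ⊞ inv(inv(inv(inv((c ⊞ inv(inv(b) ⊞ (b ⊞ c))) ⊞ inv(inv(l))))))
Push inv inside:  distribute inv over ⊞ and collapse double inv
Cancel inverse pairs:  c cancels; j cancels; b cancels
Collect:  l ⊞ l ⊞ l
Rebuild:  h(l ⊞ l ⊞ l)

Answer: h(l ⊞ l ⊞ l)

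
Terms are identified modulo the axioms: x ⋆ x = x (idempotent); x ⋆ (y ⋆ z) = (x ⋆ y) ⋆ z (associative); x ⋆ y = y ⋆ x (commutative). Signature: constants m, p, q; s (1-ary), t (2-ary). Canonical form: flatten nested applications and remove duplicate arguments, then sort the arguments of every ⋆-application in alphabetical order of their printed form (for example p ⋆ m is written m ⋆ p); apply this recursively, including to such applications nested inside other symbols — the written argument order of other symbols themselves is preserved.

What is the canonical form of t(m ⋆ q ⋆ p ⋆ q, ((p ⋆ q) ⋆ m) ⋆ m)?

Answer: t(m ⋆ p ⋆ q, m ⋆ p ⋆ q)

Derivation:
Descend into:  ((p ⋆ q) ⋆ m) ⋆ m
Merge nested applications:  p ⋆ q ⋆ m ⋆ m
Idempotence:  drop duplicate m
Sort arguments:  m ⋆ p ⋆ q
Reassemble:  t(m ⋆ p ⋆ q, m ⋆ p ⋆ q)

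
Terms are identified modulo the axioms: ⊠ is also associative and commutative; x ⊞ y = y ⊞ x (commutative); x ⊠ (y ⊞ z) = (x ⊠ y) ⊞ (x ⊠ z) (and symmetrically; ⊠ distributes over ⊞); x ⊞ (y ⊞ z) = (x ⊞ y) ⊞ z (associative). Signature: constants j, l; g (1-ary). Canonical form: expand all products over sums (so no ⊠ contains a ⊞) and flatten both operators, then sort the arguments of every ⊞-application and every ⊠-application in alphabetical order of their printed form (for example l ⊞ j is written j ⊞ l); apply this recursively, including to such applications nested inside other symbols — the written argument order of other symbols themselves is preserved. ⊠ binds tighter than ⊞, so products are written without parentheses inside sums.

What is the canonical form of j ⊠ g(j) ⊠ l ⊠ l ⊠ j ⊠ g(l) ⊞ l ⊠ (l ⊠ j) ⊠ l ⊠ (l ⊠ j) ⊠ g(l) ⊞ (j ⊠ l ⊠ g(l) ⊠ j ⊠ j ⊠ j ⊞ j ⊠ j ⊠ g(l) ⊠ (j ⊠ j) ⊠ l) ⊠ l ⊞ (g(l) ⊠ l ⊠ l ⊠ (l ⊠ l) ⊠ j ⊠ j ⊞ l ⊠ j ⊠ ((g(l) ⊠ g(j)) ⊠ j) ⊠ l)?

Expand:  g(j) ⊠ g(l) ⊠ j ⊠ j ⊠ l ⊠ l ⊞ g(l) ⊠ j ⊠ j ⊠ l ⊠ l ⊠ l ⊠ l ⊞ g(l) ⊠ j ⊠ j ⊠ j ⊠ j ⊠ l ⊠ l ⊞ g(l) ⊠ j ⊠ j ⊠ j ⊠ j ⊠ l ⊠ l ⊞ g(l) ⊠ j ⊠ j ⊠ l ⊠ l ⊠ l ⊠ l ⊞ g(j) ⊠ g(l) ⊠ j ⊠ j ⊠ l ⊠ l
Sort arguments:  g(j) ⊠ g(l) ⊠ j ⊠ j ⊠ l ⊠ l ⊞ g(j) ⊠ g(l) ⊠ j ⊠ j ⊠ l ⊠ l ⊞ g(l) ⊠ j ⊠ j ⊠ j ⊠ j ⊠ l ⊠ l ⊞ g(l) ⊠ j ⊠ j ⊠ j ⊠ j ⊠ l ⊠ l ⊞ g(l) ⊠ j ⊠ j ⊠ l ⊠ l ⊠ l ⊠ l ⊞ g(l) ⊠ j ⊠ j ⊠ l ⊠ l ⊠ l ⊠ l

Answer: g(j) ⊠ g(l) ⊠ j ⊠ j ⊠ l ⊠ l ⊞ g(j) ⊠ g(l) ⊠ j ⊠ j ⊠ l ⊠ l ⊞ g(l) ⊠ j ⊠ j ⊠ j ⊠ j ⊠ l ⊠ l ⊞ g(l) ⊠ j ⊠ j ⊠ j ⊠ j ⊠ l ⊠ l ⊞ g(l) ⊠ j ⊠ j ⊠ l ⊠ l ⊠ l ⊠ l ⊞ g(l) ⊠ j ⊠ j ⊠ l ⊠ l ⊠ l ⊠ l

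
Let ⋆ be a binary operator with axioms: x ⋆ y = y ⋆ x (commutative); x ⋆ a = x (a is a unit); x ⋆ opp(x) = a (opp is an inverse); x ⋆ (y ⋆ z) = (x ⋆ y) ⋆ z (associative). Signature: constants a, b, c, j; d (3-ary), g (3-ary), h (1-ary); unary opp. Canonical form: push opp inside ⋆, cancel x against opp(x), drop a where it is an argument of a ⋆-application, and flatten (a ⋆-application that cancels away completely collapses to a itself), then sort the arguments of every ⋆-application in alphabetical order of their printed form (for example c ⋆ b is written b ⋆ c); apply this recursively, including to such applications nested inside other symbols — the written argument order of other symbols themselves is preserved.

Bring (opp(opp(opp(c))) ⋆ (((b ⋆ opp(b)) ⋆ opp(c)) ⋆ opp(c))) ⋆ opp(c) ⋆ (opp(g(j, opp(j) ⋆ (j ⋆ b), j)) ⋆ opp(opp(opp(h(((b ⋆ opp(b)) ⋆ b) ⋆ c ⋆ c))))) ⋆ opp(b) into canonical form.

Push opp inside:  distribute opp over ⋆ and collapse double opp
Collect:  opp(c) ⋆ opp(c) ⋆ opp(c) ⋆ opp(c) ⋆ opp(b) ⋆ opp(g(j, b, j)) ⋆ opp(h(b ⋆ c ⋆ c))
Order the arguments:  opp(b) ⋆ opp(c) ⋆ opp(c) ⋆ opp(c) ⋆ opp(c) ⋆ opp(g(j, b, j)) ⋆ opp(h(b ⋆ c ⋆ c))

Answer: opp(b) ⋆ opp(c) ⋆ opp(c) ⋆ opp(c) ⋆ opp(c) ⋆ opp(g(j, b, j)) ⋆ opp(h(b ⋆ c ⋆ c))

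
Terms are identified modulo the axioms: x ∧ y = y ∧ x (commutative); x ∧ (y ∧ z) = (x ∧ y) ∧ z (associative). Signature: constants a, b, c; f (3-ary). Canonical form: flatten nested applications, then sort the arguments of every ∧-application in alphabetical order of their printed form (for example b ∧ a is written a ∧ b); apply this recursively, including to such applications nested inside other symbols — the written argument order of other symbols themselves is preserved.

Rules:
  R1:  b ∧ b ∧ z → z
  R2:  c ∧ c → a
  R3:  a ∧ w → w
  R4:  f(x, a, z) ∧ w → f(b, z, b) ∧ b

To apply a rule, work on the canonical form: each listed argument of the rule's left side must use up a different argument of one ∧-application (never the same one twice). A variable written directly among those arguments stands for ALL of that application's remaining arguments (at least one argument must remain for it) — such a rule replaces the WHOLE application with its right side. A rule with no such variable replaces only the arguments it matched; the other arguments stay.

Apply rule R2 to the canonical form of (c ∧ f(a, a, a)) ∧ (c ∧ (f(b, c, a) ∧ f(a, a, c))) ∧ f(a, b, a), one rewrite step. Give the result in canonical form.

Canonical form:  c ∧ c ∧ f(a, a, a) ∧ f(a, a, c) ∧ f(a, b, a) ∧ f(b, c, a)
Match R2:  consume c, c
Result:  a ∧ f(a, a, a) ∧ f(a, a, c) ∧ f(a, b, a) ∧ f(b, c, a)

Answer: a ∧ f(a, a, a) ∧ f(a, a, c) ∧ f(a, b, a) ∧ f(b, c, a)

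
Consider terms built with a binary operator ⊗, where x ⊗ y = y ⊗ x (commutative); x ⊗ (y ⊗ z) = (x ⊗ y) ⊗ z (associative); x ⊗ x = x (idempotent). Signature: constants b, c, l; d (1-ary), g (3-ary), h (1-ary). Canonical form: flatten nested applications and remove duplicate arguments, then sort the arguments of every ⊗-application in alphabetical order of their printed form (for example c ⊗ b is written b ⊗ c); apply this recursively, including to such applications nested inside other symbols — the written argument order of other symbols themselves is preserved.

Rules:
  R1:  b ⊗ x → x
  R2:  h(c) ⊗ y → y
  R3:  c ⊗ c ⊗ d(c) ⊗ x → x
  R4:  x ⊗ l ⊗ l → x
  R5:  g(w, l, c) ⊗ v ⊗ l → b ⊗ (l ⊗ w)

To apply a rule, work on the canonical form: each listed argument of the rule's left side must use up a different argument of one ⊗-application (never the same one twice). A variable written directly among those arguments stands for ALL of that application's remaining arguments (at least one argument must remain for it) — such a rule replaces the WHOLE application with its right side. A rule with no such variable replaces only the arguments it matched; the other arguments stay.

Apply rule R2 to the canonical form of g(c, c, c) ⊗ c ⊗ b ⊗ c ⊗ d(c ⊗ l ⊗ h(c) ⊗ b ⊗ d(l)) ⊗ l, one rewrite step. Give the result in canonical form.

Canonical form:  b ⊗ c ⊗ d(b ⊗ c ⊗ d(l) ⊗ h(c) ⊗ l) ⊗ g(c, c, c) ⊗ l
Match R2:  consume h(c);  y := b ⊗ c ⊗ d(l) ⊗ l
The variable takes the whole remainder — replace the entire application.
Giving:  b ⊗ c ⊗ d(b ⊗ c ⊗ d(l) ⊗ l) ⊗ g(c, c, c) ⊗ l

Answer: b ⊗ c ⊗ d(b ⊗ c ⊗ d(l) ⊗ l) ⊗ g(c, c, c) ⊗ l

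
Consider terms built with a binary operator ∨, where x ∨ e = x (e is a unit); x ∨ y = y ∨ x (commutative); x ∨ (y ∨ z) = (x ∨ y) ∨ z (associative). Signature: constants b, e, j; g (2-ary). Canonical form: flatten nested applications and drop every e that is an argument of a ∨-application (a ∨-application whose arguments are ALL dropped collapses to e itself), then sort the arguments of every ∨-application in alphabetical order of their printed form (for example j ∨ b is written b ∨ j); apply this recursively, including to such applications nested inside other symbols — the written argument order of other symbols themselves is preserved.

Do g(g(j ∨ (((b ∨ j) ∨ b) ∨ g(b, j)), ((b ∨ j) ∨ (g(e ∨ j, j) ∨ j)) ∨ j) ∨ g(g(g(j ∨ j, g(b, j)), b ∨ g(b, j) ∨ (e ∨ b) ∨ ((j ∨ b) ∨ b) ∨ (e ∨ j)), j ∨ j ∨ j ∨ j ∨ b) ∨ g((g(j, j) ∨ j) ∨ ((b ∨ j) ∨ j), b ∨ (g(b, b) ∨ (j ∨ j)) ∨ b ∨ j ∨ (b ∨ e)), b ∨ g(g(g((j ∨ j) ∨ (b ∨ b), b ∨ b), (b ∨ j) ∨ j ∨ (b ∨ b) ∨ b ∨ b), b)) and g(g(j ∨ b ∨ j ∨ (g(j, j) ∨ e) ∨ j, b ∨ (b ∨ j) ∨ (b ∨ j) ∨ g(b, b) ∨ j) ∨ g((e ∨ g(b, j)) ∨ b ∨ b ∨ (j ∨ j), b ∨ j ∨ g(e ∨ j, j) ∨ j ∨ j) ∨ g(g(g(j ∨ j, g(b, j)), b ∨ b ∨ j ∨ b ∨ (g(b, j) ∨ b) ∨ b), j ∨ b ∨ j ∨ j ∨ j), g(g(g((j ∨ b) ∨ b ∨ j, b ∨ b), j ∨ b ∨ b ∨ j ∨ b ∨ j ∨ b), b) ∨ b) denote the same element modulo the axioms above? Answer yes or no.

Answer: no — g(g(b ∨ b ∨ g(b, j) ∨ j ∨ j, b ∨ g(j, j) ∨ j ∨ j ∨ j) ∨ g(b ∨ g(j, j) ∨ j ∨ j ∨ j, b ∨ b ∨ b ∨ g(b, b) ∨ j ∨ j ∨ j) ∨ g(g(g(j ∨ j, g(b, j)), b ∨ b ∨ b ∨ b ∨ g(b, j) ∨ j ∨ j), b ∨ j ∨ j ∨ j ∨ j), b ∨ g(g(g(b ∨ b ∨ j ∨ j, b ∨ b), b ∨ b ∨ b ∨ b ∨ b ∨ j ∨ j), b)) vs g(g(b ∨ b ∨ g(b, j) ∨ j ∨ j, b ∨ g(j, j) ∨ j ∨ j ∨ j) ∨ g(b ∨ g(j, j) ∨ j ∨ j ∨ j, b ∨ b ∨ b ∨ g(b, b) ∨ j ∨ j ∨ j) ∨ g(g(g(j ∨ j, g(b, j)), b ∨ b ∨ b ∨ b ∨ b ∨ g(b, j) ∨ j), b ∨ j ∨ j ∨ j ∨ j), b ∨ g(g(g(b ∨ b ∨ j ∨ j, b ∨ b), b ∨ b ∨ b ∨ b ∨ j ∨ j ∨ j), b))

Derivation:
Left:  g(g(j ∨ (((b ∨ j) ∨ b) ∨ g(b, j)), ((b ∨ j) ∨ (g(e ∨ j, j) ∨ j)) ∨ j) ∨ g(g(g(j ∨ j, g(b, j)), b ∨ g(b, j) ∨ (e ∨ b) ∨ ((j ∨ b) ∨ b) ∨ (e ∨ j)), j ∨ j ∨ j ∨ j ∨ b) ∨ g((g(j, j) ∨ j) ∨ ((b ∨ j) ∨ j), b ∨ (g(b, b) ∨ (j ∨ j)) ∨ b ∨ j ∨ (b ∨ e)), b ∨ g(g(g((j ∨ j) ∨ (b ∨ b), b ∨ b), (b ∨ j) ∨ j ∨ (b ∨ b) ∨ b ∨ b), b))
  Work inside:  g(j ∨ (((b ∨ j) ∨ b) ∨ g(b, j)), ((b ∨ j) ∨ (g(e ∨ j, j) ∨ j)) ∨ j) ∨ g(g(g(j ∨ j, g(b, j)), b ∨ g(b, j) ∨ (e ∨ b) ∨ ((j ∨ b) ∨ b) ∨ (e ∨ j)), j ∨ j ∨ j ∨ j ∨ b) ∨ g((g(j, j) ∨ j) ∨ ((b ∨ j) ∨ j), b ∨ (g(b, b) ∨ (j ∨ j)) ∨ b ∨ j ∨ (b ∨ e))
  Canonicalize subterm:  g(j ∨ (((b ∨ j) ∨ b) ∨ g(b, j)), ((b ∨ j) ∨ (g(e ∨ j, j) ∨ j)) ∨ j)  →  g(b ∨ b ∨ g(b, j) ∨ j ∨ j, b ∨ g(j, j) ∨ j ∨ j ∨ j)
  Simplify inside:  g(g(g(j ∨ j, g(b, j)), b ∨ g(b, j) ∨ (e ∨ b) ∨ ((j ∨ b) ∨ b) ∨ (e ∨ j)), j ∨ j ∨ j ∨ j ∨ b)  →  g(g(g(j ∨ j, g(b, j)), b ∨ b ∨ b ∨ b ∨ g(b, j) ∨ j ∨ j), b ∨ j ∨ j ∨ j ∨ j)
  Canonicalize subterm:  g((g(j, j) ∨ j) ∨ ((b ∨ j) ∨ j), b ∨ (g(b, b) ∨ (j ∨ j)) ∨ b ∨ j ∨ (b ∨ e))  →  g(b ∨ g(j, j) ∨ j ∨ j ∨ j, b ∨ b ∨ b ∨ g(b, b) ∨ j ∨ j ∨ j)
  Sort arguments:  g(b ∨ b ∨ g(b, j) ∨ j ∨ j, b ∨ g(j, j) ∨ j ∨ j ∨ j) ∨ g(b ∨ g(j, j) ∨ j ∨ j ∨ j, b ∨ b ∨ b ∨ g(b, b) ∨ j ∨ j ∨ j) ∨ g(g(g(j ∨ j, g(b, j)), b ∨ b ∨ b ∨ b ∨ g(b, j) ∨ j ∨ j), b ∨ j ∨ j ∨ j ∨ j)
  Reassemble:  g(g(b ∨ b ∨ g(b, j) ∨ j ∨ j, b ∨ g(j, j) ∨ j ∨ j ∨ j) ∨ g(b ∨ g(j, j) ∨ j ∨ j ∨ j, b ∨ b ∨ b ∨ g(b, b) ∨ j ∨ j ∨ j) ∨ g(g(g(j ∨ j, g(b, j)), b ∨ b ∨ b ∨ b ∨ g(b, j) ∨ j ∨ j), b ∨ j ∨ j ∨ j ∨ j), b ∨ g(g(g(b ∨ b ∨ j ∨ j, b ∨ b), b ∨ b ∨ b ∨ b ∨ b ∨ j ∨ j), b))
Right:  g(g(j ∨ b ∨ j ∨ (g(j, j) ∨ e) ∨ j, b ∨ (b ∨ j) ∨ (b ∨ j) ∨ g(b, b) ∨ j) ∨ g((e ∨ g(b, j)) ∨ b ∨ b ∨ (j ∨ j), b ∨ j ∨ g(e ∨ j, j) ∨ j ∨ j) ∨ g(g(g(j ∨ j, g(b, j)), b ∨ b ∨ j ∨ b ∨ (g(b, j) ∨ b) ∨ b), j ∨ b ∨ j ∨ j ∨ j), g(g(g((j ∨ b) ∨ b ∨ j, b ∨ b), j ∨ b ∨ b ∨ j ∨ b ∨ j ∨ b), b) ∨ b)
  Descend into:  g(j ∨ b ∨ j ∨ (g(j, j) ∨ e) ∨ j, b ∨ (b ∨ j) ∨ (b ∨ j) ∨ g(b, b) ∨ j) ∨ g((e ∨ g(b, j)) ∨ b ∨ b ∨ (j ∨ j), b ∨ j ∨ g(e ∨ j, j) ∨ j ∨ j) ∨ g(g(g(j ∨ j, g(b, j)), b ∨ b ∨ j ∨ b ∨ (g(b, j) ∨ b) ∨ b), j ∨ b ∨ j ∨ j ∨ j)
  Inside:  g(j ∨ b ∨ j ∨ (g(j, j) ∨ e) ∨ j, b ∨ (b ∨ j) ∨ (b ∨ j) ∨ g(b, b) ∨ j)  →  g(b ∨ g(j, j) ∨ j ∨ j ∨ j, b ∨ b ∨ b ∨ g(b, b) ∨ j ∨ j ∨ j)
  Inside:  g((e ∨ g(b, j)) ∨ b ∨ b ∨ (j ∨ j), b ∨ j ∨ g(e ∨ j, j) ∨ j ∨ j)  →  g(b ∨ b ∨ g(b, j) ∨ j ∨ j, b ∨ g(j, j) ∨ j ∨ j ∨ j)
  Canonicalize subterm:  g(g(g(j ∨ j, g(b, j)), b ∨ b ∨ j ∨ b ∨ (g(b, j) ∨ b) ∨ b), j ∨ b ∨ j ∨ j ∨ j)  →  g(g(g(j ∨ j, g(b, j)), b ∨ b ∨ b ∨ b ∨ b ∨ g(b, j) ∨ j), b ∨ j ∨ j ∨ j ∨ j)
  Sort:  g(b ∨ b ∨ g(b, j) ∨ j ∨ j, b ∨ g(j, j) ∨ j ∨ j ∨ j) ∨ g(b ∨ g(j, j) ∨ j ∨ j ∨ j, b ∨ b ∨ b ∨ g(b, b) ∨ j ∨ j ∨ j) ∨ g(g(g(j ∨ j, g(b, j)), b ∨ b ∨ b ∨ b ∨ b ∨ g(b, j) ∨ j), b ∨ j ∨ j ∨ j ∨ j)
  Put back:  g(g(b ∨ b ∨ g(b, j) ∨ j ∨ j, b ∨ g(j, j) ∨ j ∨ j ∨ j) ∨ g(b ∨ g(j, j) ∨ j ∨ j ∨ j, b ∨ b ∨ b ∨ g(b, b) ∨ j ∨ j ∨ j) ∨ g(g(g(j ∨ j, g(b, j)), b ∨ b ∨ b ∨ b ∨ b ∨ g(b, j) ∨ j), b ∨ j ∨ j ∨ j ∨ j), b ∨ g(g(g(b ∨ b ∨ j ∨ j, b ∨ b), b ∨ b ∨ b ∨ b ∨ j ∨ j ∨ j), b))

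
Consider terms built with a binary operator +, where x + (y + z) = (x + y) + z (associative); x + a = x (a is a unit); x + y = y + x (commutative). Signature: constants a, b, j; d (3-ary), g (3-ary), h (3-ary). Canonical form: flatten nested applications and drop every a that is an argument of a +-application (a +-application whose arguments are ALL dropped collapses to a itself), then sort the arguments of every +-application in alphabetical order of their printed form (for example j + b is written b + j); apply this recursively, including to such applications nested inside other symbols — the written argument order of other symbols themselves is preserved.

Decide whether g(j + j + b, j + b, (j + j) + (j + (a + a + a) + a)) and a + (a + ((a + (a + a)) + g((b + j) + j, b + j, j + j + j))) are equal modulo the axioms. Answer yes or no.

Answer: yes — both canonical forms are g(b + j + j, b + j, j + j + j)

Derivation:
Left:  g(j + j + b, j + b, (j + j) + (j + (a + a + a) + a))
  Work inside:  (j + j) + (j + (a + a + a) + a)
  Flatten:  j + j + j + a + a + a + a
  Unit:  drop a (×4)
  Order the arguments:  j + j + j
  Reassemble:  g(b + j + j, b + j, j + j + j)
Right:  a + (a + ((a + (a + a)) + g((b + j) + j, b + j, j + j + j)))
  Merge nested applications:  a + a + a + a + a + g((b + j) + j, b + j, j + j + j)
  Simplify inside:  g((b + j) + j, b + j, j + j + j)  →  g(b + j + j, b + j, j + j + j)
  Drop the unit:  drop a (×5)
  Sort:  g(b + j + j, b + j, j + j + j)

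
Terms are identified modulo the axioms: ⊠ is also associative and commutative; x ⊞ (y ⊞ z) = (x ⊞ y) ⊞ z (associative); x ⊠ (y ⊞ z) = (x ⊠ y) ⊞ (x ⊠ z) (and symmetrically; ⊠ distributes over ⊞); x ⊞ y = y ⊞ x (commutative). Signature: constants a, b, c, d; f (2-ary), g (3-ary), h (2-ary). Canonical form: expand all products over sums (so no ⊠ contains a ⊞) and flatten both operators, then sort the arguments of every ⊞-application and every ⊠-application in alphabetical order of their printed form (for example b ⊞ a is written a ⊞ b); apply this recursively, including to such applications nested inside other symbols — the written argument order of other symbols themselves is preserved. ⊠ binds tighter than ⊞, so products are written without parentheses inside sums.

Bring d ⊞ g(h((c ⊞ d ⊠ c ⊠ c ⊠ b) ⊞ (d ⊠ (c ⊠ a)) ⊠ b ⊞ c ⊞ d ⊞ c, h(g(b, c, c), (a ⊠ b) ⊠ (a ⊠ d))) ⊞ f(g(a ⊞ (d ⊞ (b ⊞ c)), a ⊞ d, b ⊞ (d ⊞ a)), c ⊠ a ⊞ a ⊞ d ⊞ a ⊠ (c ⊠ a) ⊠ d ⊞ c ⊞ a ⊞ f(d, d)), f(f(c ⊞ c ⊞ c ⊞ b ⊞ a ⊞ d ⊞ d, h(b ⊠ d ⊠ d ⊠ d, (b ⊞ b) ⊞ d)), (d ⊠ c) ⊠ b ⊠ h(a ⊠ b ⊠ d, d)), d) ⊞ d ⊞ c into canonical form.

Un-nest:  d ⊞ g(f(g(a ⊞ b ⊞ c ⊞ d, a ⊞ d, a ⊞ b ⊞ d), a ⊞ a ⊞ a ⊠ a ⊠ c ⊠ d ⊞ a ⊠ c ⊞ c ⊞ d ⊞ f(d, d)) ⊞ h(a ⊠ b ⊠ c ⊠ d ⊞ b ⊠ c ⊠ c ⊠ d ⊞ c ⊞ c ⊞ c ⊞ d, h(g(b, c, c), a ⊠ a ⊠ b ⊠ d)), f(f(a ⊞ b ⊞ c ⊞ c ⊞ c ⊞ d ⊞ d, h(b ⊠ d ⊠ d ⊠ d, b ⊞ b ⊞ d)), b ⊠ c ⊠ d ⊠ h(a ⊠ b ⊠ d, d)), d) ⊞ d ⊞ c
Sort arguments:  c ⊞ d ⊞ d ⊞ g(f(g(a ⊞ b ⊞ c ⊞ d, a ⊞ d, a ⊞ b ⊞ d), a ⊞ a ⊞ a ⊠ a ⊠ c ⊠ d ⊞ a ⊠ c ⊞ c ⊞ d ⊞ f(d, d)) ⊞ h(a ⊠ b ⊠ c ⊠ d ⊞ b ⊠ c ⊠ c ⊠ d ⊞ c ⊞ c ⊞ c ⊞ d, h(g(b, c, c), a ⊠ a ⊠ b ⊠ d)), f(f(a ⊞ b ⊞ c ⊞ c ⊞ c ⊞ d ⊞ d, h(b ⊠ d ⊠ d ⊠ d, b ⊞ b ⊞ d)), b ⊠ c ⊠ d ⊠ h(a ⊠ b ⊠ d, d)), d)

Answer: c ⊞ d ⊞ d ⊞ g(f(g(a ⊞ b ⊞ c ⊞ d, a ⊞ d, a ⊞ b ⊞ d), a ⊞ a ⊞ a ⊠ a ⊠ c ⊠ d ⊞ a ⊠ c ⊞ c ⊞ d ⊞ f(d, d)) ⊞ h(a ⊠ b ⊠ c ⊠ d ⊞ b ⊠ c ⊠ c ⊠ d ⊞ c ⊞ c ⊞ c ⊞ d, h(g(b, c, c), a ⊠ a ⊠ b ⊠ d)), f(f(a ⊞ b ⊞ c ⊞ c ⊞ c ⊞ d ⊞ d, h(b ⊠ d ⊠ d ⊠ d, b ⊞ b ⊞ d)), b ⊠ c ⊠ d ⊠ h(a ⊠ b ⊠ d, d)), d)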